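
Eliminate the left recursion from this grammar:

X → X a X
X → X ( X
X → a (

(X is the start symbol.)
X → a ( X'
X' → a X X'
X' → ( X X'
X' → ε

X is directly left-recursive. The standard transformation for
  A → A α₁ | ... | A α_m | β₁ | ... | β_n
is
  A  → β₁ A' | ... | β_n A'
  A' → α₁ A' | ... | α_m A' | ε

X → a ( becomes X → a ( X'
X → X a X becomes X' → a X X'
X → X ( X becomes X' → ( X X'
Add X' → ε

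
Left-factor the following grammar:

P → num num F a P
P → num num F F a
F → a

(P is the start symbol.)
Left-factoring transforms A → αβ₁ | αβ₂ into A → αA' and A' → β₁ | β₂
(α is the longest common prefix among the alternatives). Repeat until
no nonterminal has two alternatives with a common prefix.

Round 1: P has alternatives sharing prefix 'num num F'. Introduce P': P → num num F P'
  Add: P' → a P
  Add: P' → F a

No remaining common prefixes — done.

Resulting grammar:
P → num num F P'
P' → a P
P' → F a
F → a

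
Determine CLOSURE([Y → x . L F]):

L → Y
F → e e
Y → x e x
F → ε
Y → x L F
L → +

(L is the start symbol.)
To compute CLOSURE, for each item [A → α.Bβ] where B is a non-terminal, add [B → .γ] for all productions B → γ; repeat for the newly added items until nothing changes.

Start with: [Y → x . L F]
  [Y → x . L F] has the dot before L: add [L → . Y], [L → . +]
  [L → . Y] has the dot before Y: add [Y → . x e x], [Y → . x L F]
No further items can be added.

CLOSURE = { [L → . +], [L → . Y], [Y → . x L F], [Y → . x e x], [Y → x . L F] }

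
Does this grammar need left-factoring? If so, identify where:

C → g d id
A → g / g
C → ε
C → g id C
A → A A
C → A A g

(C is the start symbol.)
Left-factoring is needed when two productions for the same non-terminal
share a common prefix on the right-hand side.

Productions for C:
  C → g d id
  C → ε
  C → g id C
  C → A A g
Productions for A:
  A → g / g
  A → A A

Found common prefix 'g' in productions for C

Answer: Yes, C has productions with common prefix 'g'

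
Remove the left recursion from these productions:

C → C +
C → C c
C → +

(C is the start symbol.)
C → + C'
C' → + C'
C' → c C'
C' → ε

C is directly left-recursive. The standard transformation for
  A → A α₁ | ... | A α_m | β₁ | ... | β_n
is
  A  → β₁ A' | ... | β_n A'
  A' → α₁ A' | ... | α_m A' | ε

C → + becomes C → + C'
C → C + becomes C' → + C'
C → C c becomes C' → c C'
Add C' → ε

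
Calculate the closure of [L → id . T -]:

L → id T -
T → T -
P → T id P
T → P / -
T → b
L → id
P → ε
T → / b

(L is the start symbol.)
To compute CLOSURE, for each item [A → α.Bβ] where B is a non-terminal, add [B → .γ] for all productions B → γ; repeat for the newly added items until nothing changes.

Start with: [L → id . T -]
  [L → id . T -] has the dot before T: add [T → . T -], [T → . P / -], [T → . b], [T → . / b]
  [T → . P / -] has the dot before P: add [P → . T id P], [P → .]
No further items can be added.

CLOSURE = { [L → id . T -], [P → . T id P], [P → .], [T → . / b], [T → . P / -], [T → . T -], [T → . b] }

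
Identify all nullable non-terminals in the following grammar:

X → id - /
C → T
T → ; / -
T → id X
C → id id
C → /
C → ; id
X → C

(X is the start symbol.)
None

There are no ε-productions, so no non-terminal can derive ε.
No non-terminals are nullable.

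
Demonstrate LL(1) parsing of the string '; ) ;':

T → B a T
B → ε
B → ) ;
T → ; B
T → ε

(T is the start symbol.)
LL(1) parsing maintains a stack (initially the start symbol over $) and the input. At each step: if the stack top is a terminal, match it against the current input token; if it is a non-terminal N, replace it with the RHS of M[N, lookahead] (the unique production whose predict set contains the lookahead).

Stack is shown with the top on the left.

Stack  Input    Action
----------------------
T $    ; ) ; $  output T → ; B
; B $  ; ) ; $  match ';'
B $    ) ; $    output B → ) ;
) ; $  ) ; $    match ')'
; $    ; $      match ';'
$      $        accept

The string is accepted.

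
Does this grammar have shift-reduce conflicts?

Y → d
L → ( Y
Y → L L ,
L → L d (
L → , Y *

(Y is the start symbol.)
Augment with Y' → Y and build the canonical LR(0) collection (I0 = CLOSURE({[Y' → . Y]}), then GOTO on every symbol after a dot until no new states appear). It has 13 states:
  I0: { [L → . ( Y], [L → . , Y *], [L → . L d (], [Y → . L L ,], [Y → . d], [Y' → . Y] }  — shift
  I1: { [L → ( . Y], [L → . ( Y], [L → . , Y *], [L → . L d (], [Y → . L L ,], [Y → . d] }  — shift
  I2: { [L → , . Y *], [L → . ( Y], [L → . , Y *], [L → . L d (], [Y → . L L ,], [Y → . d] }  — shift
  I3: { [L → . ( Y], [L → . , Y *], [L → . L d (], [L → L . d (], [Y → L . L ,] }  — shift
  I4: { [Y' → Y .] }  — accept
  I5: { [Y → d .] }  — reduce
  I6: { [L → L . d (], [Y → L L . ,] }  — shift
  I7: { [L → L d . (] }  — shift
  I8: { [L → L d ( .] }  — reduce
  I9: { [Y → L L , .] }  — reduce
  I10: { [L → , Y . *] }  — shift
  I11: { [L → , Y * .] }  — reduce
  I12: { [L → ( Y .] }  — reduce

No state contains both a complete item and a shift item.

Answer: No shift-reduce conflicts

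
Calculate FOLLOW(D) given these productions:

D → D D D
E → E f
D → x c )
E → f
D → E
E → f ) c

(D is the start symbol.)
{ $, 'f', 'x' }

To compute FOLLOW(D), find every occurrence of D on a right-hand side N → α D β: add FIRST(β) \ {ε}, and if β is empty or nullable also add FOLLOW(N). Iterate to a fixed point.

D is the start symbol, so $ ∈ FOLLOW(D).
In D → D D D: D is followed by D D, add FIRST(D D) \ {ε} = { 'f', 'x' }
In D → D D D: D is followed by D, add FIRST(D) \ {ε} = { 'f', 'x' }
In D → D D D: D is at the end; this adds FOLLOW(D) to itself — nothing new

Taking the union: FOLLOW(D) = { $, 'f', 'x' }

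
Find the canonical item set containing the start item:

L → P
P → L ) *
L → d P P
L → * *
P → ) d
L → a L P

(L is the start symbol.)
First, augment the grammar with L' → L
I₀ = CLOSURE({ [L' → . L] }):
  [L' → . L] has the dot before L: add [L → . P], [L → . d P P], [L → . * *], [L → . a L P]
  [L → . P] has the dot before P: add [P → . L ) *], [P → . ) d]
No further items can be added.

I₀ = { [L → . * *], [L → . P], [L → . a L P], [L → . d P P], [L' → . L], [P → . ) d], [P → . L ) *] }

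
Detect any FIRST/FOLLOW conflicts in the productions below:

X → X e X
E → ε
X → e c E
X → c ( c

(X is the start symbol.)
No FIRST/FOLLOW conflicts.

A FIRST/FOLLOW conflict occurs when a non-terminal N has a nullable alternative N → β (β ⇒* ε) and another alternative N → α with FIRST(α) ∩ FOLLOW(N) ≠ ∅: on such a lookahead the parser cannot decide between expanding α and letting N vanish via β.

Nullable non-terminals: E.
E has a nullable alternative but only one production, so nothing to check.

X has no nullable alternative, so no FIRST/FOLLOW check is needed there.

No FIRST/FOLLOW conflicts found.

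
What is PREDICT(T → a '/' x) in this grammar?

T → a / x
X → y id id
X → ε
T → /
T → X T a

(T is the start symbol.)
PREDICT(T → a '/' x) = (FIRST(RHS) \ {ε}) ∪ (FOLLOW(T) if ε ∈ FIRST(RHS), i.e. RHS ⇒* ε)
FIRST(a '/' x) = { 'a' }
ε ∉ FIRST(a '/' x), so FOLLOW(T) is not added.
PREDICT(T → a '/' x) = { 'a' }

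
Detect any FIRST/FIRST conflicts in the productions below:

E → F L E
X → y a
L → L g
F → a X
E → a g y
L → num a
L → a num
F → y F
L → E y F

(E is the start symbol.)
Yes. E → F L E / E → a g y on { 'a' }; L → L g / L → num a on { 'num' }; L → L g / L → a num on { 'a' }; L → L g / L → E y F on { 'a', 'y' }; L → a num / L → E y F on { 'a' }

FIRST sets of the non-terminals at (or reachable through a nullable prefix from) the front of some alternative:
  FIRST(F) = { 'a', 'y' }
  FIRST(L) = { 'a', 'num', 'y' }
  FIRST(E) = { 'a', 'y' }

Productions for E:
  E → F L E: FIRST = { 'a', 'y' }
  E → a g y: FIRST = { 'a' }
Productions for L:
  L → L g: FIRST = { 'a', 'num', 'y' }
  L → num a: FIRST = { 'num' }
  L → a num: FIRST = { 'a' }
  L → E y F: FIRST = { 'a', 'y' }
Productions for F:
  F → a X: FIRST = { 'a' }
  F → y F: FIRST = { 'y' }
X has only one production, so no FIRST/FIRST conflict is possible there.

Conflict for E: E → F L E and E → a g y
  Overlap: { 'a' }
Conflict for L: L → L g and L → num a
  Overlap: { 'num' }
Conflict for L: L → L g and L → a num
  Overlap: { 'a' }
Conflict for L: L → L g and L → E y F
  Overlap: { 'a', 'y' }
Conflict for L: L → a num and L → E y F
  Overlap: { 'a' }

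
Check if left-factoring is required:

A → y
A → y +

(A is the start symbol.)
Yes, A has productions with common prefix 'y'

Left-factoring is needed when two productions for the same non-terminal
share a common prefix on the right-hand side.

Productions for A:
  A → y
  A → y +

Found common prefix 'y' in productions for A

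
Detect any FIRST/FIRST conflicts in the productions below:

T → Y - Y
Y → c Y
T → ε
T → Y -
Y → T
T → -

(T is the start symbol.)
A FIRST/FIRST conflict occurs when two productions N → α and N → β for the same non-terminal have FIRST(α) ∩ FIRST(β) ≠ ∅ (with ε ∈ FIRST of a nullable right-hand side, so two nullable alternatives also conflict).

FIRST sets of the non-terminals at (or reachable through a nullable prefix from) the front of some alternative:
  FIRST(Y) = { '-', 'c', ε }
  FIRST(T) = { '-', 'c', ε }

Productions for T:
  T → Y - Y: FIRST = { '-', 'c' }
  T → ε: FIRST = { ε }
  T → Y -: FIRST = { '-', 'c' }
  T → -: FIRST = { '-' }
Productions for Y:
  Y → c Y: FIRST = { 'c' }
  Y → T: FIRST = { '-', 'c', ε }

Conflict for T: T → Y - Y and T → Y -
  Overlap: { '-', 'c' }
Conflict for T: T → Y - Y and T → -
  Overlap: { '-' }
Conflict for T: T → Y - and T → -
  Overlap: { '-' }
Conflict for Y: Y → c Y and Y → T
  Overlap: { 'c' }

Answer: Yes. T → Y '-' Y / T → Y '-' on { '-', 'c' }; T → Y '-' Y / T → '-' on { '-' }; T → Y '-' / T → '-' on { '-' }; Y → c Y / Y → T on { 'c' }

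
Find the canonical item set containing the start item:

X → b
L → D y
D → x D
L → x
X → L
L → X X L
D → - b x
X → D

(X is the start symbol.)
{ [D → . - b x], [D → . x D], [L → . D y], [L → . X X L], [L → . x], [X → . D], [X → . L], [X → . b], [X' → . X] }

First, augment the grammar with X' → X
I₀ = CLOSURE({ [X' → . X] }):
  [X' → . X] has the dot before X: add [X → . b], [X → . L], [X → . D]
  [X → . L] has the dot before L: add [L → . D y], [L → . x], [L → . X X L]
  [X → . D] has the dot before D: add [D → . x D], [D → . - b x]
No further items can be added.

I₀ = { [D → . - b x], [D → . x D], [L → . D y], [L → . X X L], [L → . x], [X → . D], [X → . L], [X → . b], [X' → . X] }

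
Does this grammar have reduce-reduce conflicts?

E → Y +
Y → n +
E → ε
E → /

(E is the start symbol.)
A reduce-reduce conflict occurs when an LR(0) state has two complete items [A → α .] and [B → β .] — both call for a reduction, and with no lookahead the parser cannot choose between them.

Augment with E' → E and build the canonical LR(0) collection (I0 = CLOSURE({[E' → . E]}), then GOTO on every symbol after a dot until no new states appear). It has 7 states:
  I0: { [E → . /], [E → . Y +], [E → .], [E' → . E], [Y → . n +] }  — shift, reduce
  I1: { [E → / .] }  — reduce
  I2: { [E' → E .] }  — accept
  I3: { [E → Y . +] }  — shift
  I4: { [Y → n . +] }  — shift
  I5: { [Y → n + .] }  — reduce
  I6: { [E → Y + .] }  — reduce

No state contains more than one complete item.

Answer: No reduce-reduce conflicts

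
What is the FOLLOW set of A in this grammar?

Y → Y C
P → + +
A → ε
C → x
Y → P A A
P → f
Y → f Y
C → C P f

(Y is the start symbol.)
In Y → P A A: A is followed by A, add FIRST(A) \ {ε} = { }
  A is nullable, so also add FOLLOW(Y)
In Y → P A A: A is at the end, add FOLLOW(Y)

The FOLLOW sets referred to above (computed the same way, to a fixed point):
  FOLLOW(Y) = { $, 'x' }

Taking the union: FOLLOW(A) = { $, 'x' }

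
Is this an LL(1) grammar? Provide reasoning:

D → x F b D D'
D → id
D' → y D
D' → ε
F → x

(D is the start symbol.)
A grammar is LL(1) if for each non-terminal N with multiple productions, the predict sets of those productions are pairwise disjoint, where PREDICT(N → α) = (FIRST(α) \ {ε}) ∪ (FOLLOW(N) if α ⇒* ε).

Relevant sets:
  FOLLOW(D') = { $, 'y' }

For D:
  PREDICT(D → x F b D D') = { 'x' }
  PREDICT(D → id) = { 'id' }
For D':
  PREDICT(D' → y D) = { 'y' }
  PREDICT(D' → ε) = { $, 'y' }
F has a single production, so nothing to check there.

Conflict found: Predict set conflict for D': { 'y' }
The grammar is NOT LL(1).

Answer: No. Predict set conflict for D': { 'y' }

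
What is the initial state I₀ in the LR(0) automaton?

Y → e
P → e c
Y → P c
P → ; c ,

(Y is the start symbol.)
First, augment the grammar with Y' → Y
I₀ = CLOSURE({ [Y' → . Y] }):
  [Y' → . Y] has the dot before Y: add [Y → . e], [Y → . P c]
  [Y → . P c] has the dot before P: add [P → . e c], [P → . ; c ,]
No further items can be added.

I₀ = { [P → . ; c ,], [P → . e c], [Y → . P c], [Y → . e], [Y' → . Y] }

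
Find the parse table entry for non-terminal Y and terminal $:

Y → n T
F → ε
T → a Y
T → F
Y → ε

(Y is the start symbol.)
Y → ε

To find M[Y, $], we find productions for Y where $ is in the predict set (PREDICT(N → α) = (FIRST(α) \ {ε}) ∪ (FOLLOW(N) if α ⇒* ε)).

Relevant sets:
  FOLLOW(Y) = { $ }

Y → n T: PREDICT = { 'n' }
Y → ε: PREDICT = { $ }
  $ is in predict set, so this production goes in M[Y, $]

M[Y, $] = Y → ε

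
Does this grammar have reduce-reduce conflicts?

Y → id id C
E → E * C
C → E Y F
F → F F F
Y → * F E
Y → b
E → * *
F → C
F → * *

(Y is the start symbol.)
A reduce-reduce conflict occurs when an LR(0) state has two complete items [A → α .] and [B → β .] — both call for a reduction, and with no lookahead the parser cannot choose between them.

Augment with Y' → Y and build the canonical LR(0) collection (I0 = CLOSURE({[Y' → . Y]}), then GOTO on every symbol after a dot until no new states appear). It has 21 states:
  I0: { [Y → . * F E], [Y → . b], [Y → . id id C], [Y' → . Y] }  — shift
  I1: { [C → . E Y F], [E → . * *], [E → . E * C], [F → . * *], [F → . C], [F → . F F F], [Y → * . F E] }  — shift
  I2: { [Y' → Y .] }  — accept
  I3: { [Y → b .] }  — reduce
  I4: { [Y → id . id C] }  — shift
  I5: { [C → . E Y F], [E → . * *], [E → . E * C], [Y → id id . C] }  — shift
  I6: { [E → * . *] }  — shift
  I7: { [Y → id id C .] }  — reduce
  I8: { [C → E . Y F], [E → E . * C], [Y → . * F E], [Y → . b], [Y → . id id C] }  — shift
  I9: { [C → . E Y F], [E → . * *], [E → . E * C], [E → E * . C], [F → . * *], [F → . C], [F → . F F F], [Y → * . F E] }  — shift
  I10: { [C → . E Y F], [C → E Y . F], [E → . * *], [E → . E * C], [F → . * *], [F → . C], [F → . F F F] }  — shift
  I11: { [E → * . *], [F → * . *] }  — shift
  I12: { [F → C .] }  — reduce
  I13: { [C → . E Y F], [C → E Y F .], [E → . * *], [E → . E * C], [F → . * *], [F → . C], [F → . F F F], [F → F . F F] }  — shift, reduce
  I14: { [C → . E Y F], [E → . * *], [E → . E * C], [F → . * *], [F → . C], [F → . F F F], [F → F . F F], [F → F F . F] }  — shift
  I15: { [C → . E Y F], [E → . * *], [E → . E * C], [F → . * *], [F → . C], [F → . F F F], [F → F . F F], [F → F F . F], [F → F F F .] }  — shift, reduce
  I16: { [E → * * .], [F → * * .] }  — 2 reduces
  I17: { [E → E * C .], [F → C .] }  — 2 reduces
  I18: { [C → . E Y F], [E → . * *], [E → . E * C], [F → . * *], [F → . C], [F → . F F F], [F → F . F F], [Y → * F . E] }  — shift
  I19: { [C → E . Y F], [E → E . * C], [Y → * F E .], [Y → . * F E], [Y → . b], [Y → . id id C] }  — shift, reduce
  I20: { [E → * * .] }  — reduce

I16 contains complete items [E → * * .], [F → * * .] — reduce-reduce conflict.
I17 contains complete items [E → E * C .], [F → C .] — reduce-reduce conflict.

Answer: Yes — I16: [E → * * .] vs [F → * * .]; I17: [E → E * C .] vs [F → C .]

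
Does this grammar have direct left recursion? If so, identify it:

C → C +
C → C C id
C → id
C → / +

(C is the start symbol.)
Yes, C is left-recursive

C → C +: LEFT RECURSIVE (starts with C)
C → C C id: LEFT RECURSIVE (starts with C)
C → id: starts with id
C → / +: starts with '/'

The grammar has direct left recursion on: C.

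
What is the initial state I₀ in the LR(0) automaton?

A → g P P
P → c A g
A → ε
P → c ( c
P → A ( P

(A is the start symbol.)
First, augment the grammar with A' → A
I₀ = CLOSURE({ [A' → . A] }):
  [A' → . A] has the dot before A: add [A → . g P P], [A → .]
No further items can be added.

I₀ = { [A → . g P P], [A → .], [A' → . A] }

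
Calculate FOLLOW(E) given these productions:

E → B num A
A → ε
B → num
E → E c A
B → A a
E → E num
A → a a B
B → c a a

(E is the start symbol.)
{ $, 'c', 'num' }

To compute FOLLOW(E), find every occurrence of E on a right-hand side N → α E β: add FIRST(β) \ {ε}, and if β is empty or nullable also add FOLLOW(N). Iterate to a fixed point.

E is the start symbol, so $ ∈ FOLLOW(E).
In E → E c A: E is followed by c A, add FIRST(c A) \ {ε} = { 'c' }
In E → E num: E is followed by num, add FIRST(num) \ {ε} = { 'num' }

Taking the union: FOLLOW(E) = { $, 'c', 'num' }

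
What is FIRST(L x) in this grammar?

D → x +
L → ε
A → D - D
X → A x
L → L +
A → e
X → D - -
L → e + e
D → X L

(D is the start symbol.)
FIRST sets of the non-terminals involved (from the grammar, by fixed-point iteration):
  FIRST(L) = { '+', 'e', ε }

To compute FIRST(L x), process the symbols left to right:
Symbol L is a non-terminal. Add FIRST(L) \ {ε} = { '+', 'e' }
L is nullable (ε ∈ FIRST(L)), continue to the next symbol.
Symbol x is a terminal. Add 'x' and stop.
FIRST(L x) = { '+', 'e', 'x' }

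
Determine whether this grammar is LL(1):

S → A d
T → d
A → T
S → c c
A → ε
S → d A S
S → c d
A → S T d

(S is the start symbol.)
Relevant sets:
  FIRST(A) = { 'c', 'd', ε }
  FIRST(T) = { 'd' }
  FIRST(S) = { 'c', 'd' }
  FOLLOW(A) = { 'c', 'd' }

For S:
  PREDICT(S → A d) = { 'c', 'd' }
  PREDICT(S → c c) = { 'c' }
  PREDICT(S → d A S) = { 'd' }
  PREDICT(S → c d) = { 'c' }
For A:
  PREDICT(A → T) = { 'd' }
  PREDICT(A → ε) = { 'c', 'd' }
  PREDICT(A → S T d) = { 'c', 'd' }
T has a single production, so nothing to check there.

Conflict found: Predict set conflict for S: { 'c' }
The grammar is NOT LL(1).

Answer: No. Predict set conflict for S: { 'c' }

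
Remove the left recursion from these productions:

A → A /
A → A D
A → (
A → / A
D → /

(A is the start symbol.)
A → ( A'
A → / A A'
A' → / A'
A' → D A'
A' → ε
D → /

A is directly left-recursive. The standard transformation for
  A → A α₁ | ... | A α_m | β₁ | ... | β_n
is
  A  → β₁ A' | ... | β_n A'
  A' → α₁ A' | ... | α_m A' | ε

A → ( becomes A → ( A'
A → / A becomes A → / A A'
A → A / becomes A' → / A'
A → A D becomes A' → D A'
Add A' → ε

Productions for other non-terminals are unchanged:
  D → /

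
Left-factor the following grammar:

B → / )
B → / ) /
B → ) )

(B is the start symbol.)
Left-factoring transforms A → αβ₁ | αβ₂ into A → αA' and A' → β₁ | β₂
(α is the longest common prefix among the alternatives). Repeat until
no nonterminal has two alternatives with a common prefix.

Round 1: B has alternatives sharing prefix '/ )'. Introduce B': B → / ) B'
  Add: B' → ε
  Add: B' → /

No remaining common prefixes — done.

Resulting grammar:
B → / ) B'
B' → ε
B' → /
B → ) )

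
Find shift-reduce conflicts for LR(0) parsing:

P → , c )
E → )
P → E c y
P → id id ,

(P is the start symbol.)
No shift-reduce conflicts

Augment with P' → P and build the canonical LR(0) collection (I0 = CLOSURE({[P' → . P]}), then GOTO on every symbol after a dot until no new states appear). It has 12 states:
  I0: { [E → . )], [P → . , c )], [P → . E c y], [P → . id id ,], [P' → . P] }  — shift
  I1: { [E → ) .] }  — reduce
  I2: { [P → , . c )] }  — shift
  I3: { [P → E . c y] }  — shift
  I4: { [P' → P .] }  — accept
  I5: { [P → id . id ,] }  — shift
  I6: { [P → id id . ,] }  — shift
  I7: { [P → id id , .] }  — reduce
  I8: { [P → E c . y] }  — shift
  I9: { [P → E c y .] }  — reduce
  I10: { [P → , c . )] }  — shift
  I11: { [P → , c ) .] }  — reduce

No state contains both a complete item and a shift item.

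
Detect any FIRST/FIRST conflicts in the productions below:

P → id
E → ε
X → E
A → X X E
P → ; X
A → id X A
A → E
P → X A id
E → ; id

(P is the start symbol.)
A FIRST/FIRST conflict occurs when two productions N → α and N → β for the same non-terminal have FIRST(α) ∩ FIRST(β) ≠ ∅ (with ε ∈ FIRST of a nullable right-hand side, so two nullable alternatives also conflict).

FIRST sets of the non-terminals at (or reachable through a nullable prefix from) the front of some alternative:
  FIRST(X) = { ';', ε }
  FIRST(A) = { ';', 'id', ε }
  FIRST(E) = { ';', ε }

Productions for P:
  P → id: FIRST = { 'id' }
  P → ; X: FIRST = { ';' }
  P → X A id: FIRST = { ';', 'id' }
Productions for E:
  E → ε: FIRST = { ε }
  E → ; id: FIRST = { ';' }
Productions for A:
  A → X X E: FIRST = { ';', ε }
  A → id X A: FIRST = { 'id' }
  A → E: FIRST = { ';', ε }
X has only one production, so no FIRST/FIRST conflict is possible there.

Conflict for P: P → id and P → X A id
  Overlap: { 'id' }
Conflict for P: P → ; X and P → X A id
  Overlap: { ';' }
Conflict for A: A → X X E and A → E
  Overlap: { ';', ε }

Answer: Yes. P → id / P → X A id on { 'id' }; P → ';' X / P → X A id on { ';' }; A → X X E / A → E on { ';', ε }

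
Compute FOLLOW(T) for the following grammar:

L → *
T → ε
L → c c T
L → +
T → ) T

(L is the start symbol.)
{ $ }

To compute FOLLOW(T), find every occurrence of T on a right-hand side N → α T β: add FIRST(β) \ {ε}, and if β is empty or nullable also add FOLLOW(N). Iterate to a fixed point.

In L → c c T: T is at the end, add FOLLOW(L)
In T → ) T: T is at the end; this adds FOLLOW(T) to itself — nothing new

The FOLLOW sets referred to above (computed the same way, to a fixed point):
  FOLLOW(L) = { $ }

Taking the union: FOLLOW(T) = { $ }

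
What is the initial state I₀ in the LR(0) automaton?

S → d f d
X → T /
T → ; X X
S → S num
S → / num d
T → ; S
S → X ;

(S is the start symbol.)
First, augment the grammar with S' → S
I₀ = CLOSURE({ [S' → . S] }):
  [S' → . S] has the dot before S: add [S → . d f d], [S → . S num], [S → . / num d], [S → . X ;]
  [S → . X ;] has the dot before X: add [X → . T /]
  [X → . T /] has the dot before T: add [T → . ; X X], [T → . ; S]
No further items can be added.

I₀ = { [S → . / num d], [S → . S num], [S → . X ;], [S → . d f d], [S' → . S], [T → . ; S], [T → . ; X X], [X → . T /] }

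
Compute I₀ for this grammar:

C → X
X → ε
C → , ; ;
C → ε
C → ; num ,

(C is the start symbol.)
{ [C → . , ; ;], [C → . ; num ,], [C → . X], [C → .], [C' → . C], [X → .] }

First, augment the grammar with C' → C
I₀ = CLOSURE({ [C' → . C] }):
  [C' → . C] has the dot before C: add [C → . X], [C → . , ; ;], [C → .], [C → . ; num ,]
  [C → . X] has the dot before X: add [X → .]
No further items can be added.

I₀ = { [C → . , ; ;], [C → . ; num ,], [C → . X], [C → .], [C' → . C], [X → .] }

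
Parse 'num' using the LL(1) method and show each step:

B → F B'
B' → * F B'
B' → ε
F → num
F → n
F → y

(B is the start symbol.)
Stack is shown with the top on the left.

Stack     Input  Action
-----------------------
B $       num $  output B → F B'
F B' $    num $  output F → num
num B' $  num $  match 'num'
B' $      $      output B' → ε
$         $      accept

The string is accepted.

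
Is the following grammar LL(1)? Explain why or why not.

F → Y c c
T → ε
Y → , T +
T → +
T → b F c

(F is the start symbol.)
A grammar is LL(1) if for each non-terminal N with multiple productions, the predict sets of those productions are pairwise disjoint, where PREDICT(N → α) = (FIRST(α) \ {ε}) ∪ (FOLLOW(N) if α ⇒* ε).

Relevant sets:
  FOLLOW(T) = { '+' }

For T:
  PREDICT(T → ε) = { '+' }
  PREDICT(T → '+') = { '+' }
  PREDICT(T → b F c) = { 'b' }
F, Y have a single production, so nothing to check there.

Conflict found: Predict set conflict for T: { '+' }
The grammar is NOT LL(1).

Answer: No. Predict set conflict for T: { '+' }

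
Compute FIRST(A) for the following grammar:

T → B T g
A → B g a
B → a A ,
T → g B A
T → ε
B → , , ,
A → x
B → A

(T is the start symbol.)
To compute FIRST(A), examine every production with A on the left-hand side, reading each right-hand side left to right until a non-nullable symbol is reached.

FIRST sets of the other non-terminals involved (by the same procedure, iterated to a fixed point):
  FIRST(B) = { ',', 'a', 'x' }

From A → B g a:
  - B is a non-terminal: add FIRST(B) \ {ε} = { ',', 'a', 'x' }
    B is not nullable, so stop
From A → x:
  - x is a terminal: add 'x' and stop

Collecting: FIRST(A) = { ',', 'a', 'x' }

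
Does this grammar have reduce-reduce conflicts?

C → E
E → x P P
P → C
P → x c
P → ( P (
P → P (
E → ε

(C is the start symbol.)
Yes — I9: [E → .] vs [P → P ( .]; I13: [P → ( P ( .] vs [P → P ( .]

A reduce-reduce conflict occurs when an LR(0) state has two complete items [A → α .] and [B → β .] — both call for a reduction, and with no lookahead the parser cannot choose between them.

Augment with C' → C and build the canonical LR(0) collection (I0 = CLOSURE({[C' → . C]}), then GOTO on every symbol after a dot until no new states appear). It has 14 states:
  I0: { [C → . E], [C' → . C], [E → . x P P], [E → .] }  — shift, reduce
  I1: { [C' → C .] }  — accept
  I2: { [C → E .] }  — reduce
  I3: { [C → . E], [E → . x P P], [E → .], [E → x . P P], [P → . ( P (], [P → . C], [P → . P (], [P → . x c] }  — shift, reduce
  I4: { [C → . E], [E → . x P P], [E → .], [P → ( . P (], [P → . ( P (], [P → . C], [P → . P (], [P → . x c] }  — shift, reduce
  I5: { [P → C .] }  — reduce
  I6: { [C → . E], [E → . x P P], [E → .], [E → x P . P], [P → . ( P (], [P → . C], [P → . P (], [P → . x c], [P → P . (] }  — shift, reduce
  I7: { [C → . E], [E → . x P P], [E → .], [E → x . P P], [P → . ( P (], [P → . C], [P → . P (], [P → . x c], [P → x . c] }  — shift, reduce
  I8: { [P → x c .] }  — reduce
  I9: { [C → . E], [E → . x P P], [E → .], [P → ( . P (], [P → . ( P (], [P → . C], [P → . P (], [P → . x c], [P → P ( .] }  — shift, 2 reduces
  I10: { [E → x P P .], [P → P . (] }  — shift, reduce
  I11: { [P → P ( .] }  — reduce
  I12: { [P → ( P . (], [P → P . (] }  — shift
  I13: { [P → ( P ( .], [P → P ( .] }  — 2 reduces

I9 contains complete items [E → .], [P → P ( .] — reduce-reduce conflict.
I13 contains complete items [P → ( P ( .], [P → P ( .] — reduce-reduce conflict.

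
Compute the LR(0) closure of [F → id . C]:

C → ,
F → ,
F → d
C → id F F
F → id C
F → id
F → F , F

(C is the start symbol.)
Start with: [F → id . C]
  [F → id . C] has the dot before C: add [C → . ,], [C → . id F F]
No further items can be added.

CLOSURE = { [C → . ,], [C → . id F F], [F → id . C] }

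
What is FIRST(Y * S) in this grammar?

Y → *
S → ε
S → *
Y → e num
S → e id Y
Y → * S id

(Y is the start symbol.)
{ '*', 'e' }

FIRST sets of the non-terminals involved (from the grammar, by fixed-point iteration):
  FIRST(Y) = { '*', 'e' }

To compute FIRST(Y * S), process the symbols left to right:
Symbol Y is a non-terminal. Add FIRST(Y) \ {ε} = { '*', 'e' }
Y is not nullable (ε ∉ FIRST(Y)), so stop here.
FIRST(Y * S) = { '*', 'e' }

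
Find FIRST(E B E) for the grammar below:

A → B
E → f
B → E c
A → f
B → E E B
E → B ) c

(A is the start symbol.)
{ 'f' }

FIRST sets of the non-terminals involved (from the grammar, by fixed-point iteration):
  FIRST(E) = { 'f' }

To compute FIRST(E B E), process the symbols left to right:
Symbol E is a non-terminal. Add FIRST(E) \ {ε} = { 'f' }
E is not nullable (ε ∉ FIRST(E)), so stop here.
FIRST(E B E) = { 'f' }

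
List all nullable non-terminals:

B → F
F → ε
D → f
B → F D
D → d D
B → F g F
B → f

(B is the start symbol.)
A non-terminal is nullable if it can derive ε (the empty string): either it has an ε-production, or it has a production whose right-hand side consists entirely of nullable non-terminals.

ε-productions: F → ε
So F is immediately nullable.
B → F: every symbol on the right is nullable, so B is nullable too.
No further non-terminal can be added: every production for the remaining non-terminals contains a terminal or a non-nullable non-terminal.
Nullable = { 'B', 'F' }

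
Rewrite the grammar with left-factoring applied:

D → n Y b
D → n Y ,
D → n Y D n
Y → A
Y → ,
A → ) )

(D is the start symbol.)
D → n Y D'
D' → b
D' → ,
D' → D n
Y → A
Y → ,
A → ) )

Left-factoring transforms A → αβ₁ | αβ₂ into A → αA' and A' → β₁ | β₂
(α is the longest common prefix among the alternatives). Repeat until
no nonterminal has two alternatives with a common prefix.

Round 1: D has alternatives sharing prefix 'n Y'. Introduce D': D → n Y D'
  Add: D' → b
  Add: D' → ,
  Add: D' → D n

No remaining common prefixes — done.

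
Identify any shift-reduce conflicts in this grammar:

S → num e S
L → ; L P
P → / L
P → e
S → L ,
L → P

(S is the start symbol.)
No shift-reduce conflicts

Augment with S' → S and build the canonical LR(0) collection (I0 = CLOSURE({[S' → . S]}), then GOTO on every symbol after a dot until no new states appear). It has 14 states:
  I0: { [L → . ; L P], [L → . P], [P → . / L], [P → . e], [S → . L ,], [S → . num e S], [S' → . S] }  — shift
  I1: { [L → . ; L P], [L → . P], [P → . / L], [P → . e], [P → / . L] }  — shift
  I2: { [L → . ; L P], [L → . P], [L → ; . L P], [P → . / L], [P → . e] }  — shift
  I3: { [S → L . ,] }  — shift
  I4: { [L → P .] }  — reduce
  I5: { [S' → S .] }  — accept
  I6: { [P → e .] }  — reduce
  I7: { [S → num . e S] }  — shift
  I8: { [L → . ; L P], [L → . P], [P → . / L], [P → . e], [S → . L ,], [S → . num e S], [S → num e . S] }  — shift
  I9: { [S → num e S .] }  — reduce
  I10: { [S → L , .] }  — reduce
  I11: { [L → ; L . P], [P → . / L], [P → . e] }  — shift
  I12: { [L → ; L P .] }  — reduce
  I13: { [P → / L .] }  — reduce

No state contains both a complete item and a shift item.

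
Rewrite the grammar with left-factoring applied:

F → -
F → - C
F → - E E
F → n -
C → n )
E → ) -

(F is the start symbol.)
Left-factoring transforms A → αβ₁ | αβ₂ into A → αA' and A' → β₁ | β₂
(α is the longest common prefix among the alternatives). Repeat until
no nonterminal has two alternatives with a common prefix.

Round 1: F has alternatives sharing prefix '-'. Introduce F': F → - F'
  Add: F' → ε
  Add: F' → C
  Add: F' → E E

No remaining common prefixes — done.

Resulting grammar:
F → - F'
F' → ε
F' → C
F' → E E
F → n -
C → n )
E → ) -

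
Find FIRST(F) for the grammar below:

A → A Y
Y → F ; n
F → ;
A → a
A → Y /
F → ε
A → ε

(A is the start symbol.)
{ ';', ε }

To compute FIRST(F), examine every production with F on the left-hand side, reading each right-hand side left to right until a non-nullable symbol is reached.

From F → ;:
  - ';' is a terminal: add ';' and stop
From F → ε:
  - ε-production, so ε ∈ FIRST(F)

Collecting: FIRST(F) = { ';', ε }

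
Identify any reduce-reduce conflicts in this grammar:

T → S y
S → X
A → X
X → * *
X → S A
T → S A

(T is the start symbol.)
Yes — I5: [T → S A .] vs [X → S A .]; I7: [A → X .] vs [S → X .]

A reduce-reduce conflict occurs when an LR(0) state has two complete items [A → α .] and [B → β .] — both call for a reduction, and with no lookahead the parser cannot choose between them.

Augment with T' → T and build the canonical LR(0) collection (I0 = CLOSURE({[T' → . T]}), then GOTO on every symbol after a dot until no new states appear). It has 11 states:
  I0: { [S → . X], [T → . S A], [T → . S y], [T' → . T], [X → . * *], [X → . S A] }  — shift
  I1: { [X → * . *] }  — shift
  I2: { [A → . X], [S → . X], [T → S . A], [T → S . y], [X → . * *], [X → . S A], [X → S . A] }  — shift
  I3: { [T' → T .] }  — accept
  I4: { [S → X .] }  — reduce
  I5: { [T → S A .], [X → S A .] }  — 2 reduces
  I6: { [A → . X], [S → . X], [X → . * *], [X → . S A], [X → S . A] }  — shift
  I7: { [A → X .], [S → X .] }  — 2 reduces
  I8: { [T → S y .] }  — reduce
  I9: { [X → S A .] }  — reduce
  I10: { [X → * * .] }  — reduce

I5 contains complete items [T → S A .], [X → S A .] — reduce-reduce conflict.
I7 contains complete items [A → X .], [S → X .] — reduce-reduce conflict.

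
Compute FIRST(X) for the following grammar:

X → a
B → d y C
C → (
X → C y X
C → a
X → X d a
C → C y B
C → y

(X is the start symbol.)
{ '(', 'a', 'y' }

FIRST sets of the other non-terminals involved (by the same procedure, iterated to a fixed point):
  FIRST(C) = { '(', 'a', 'y' }

From X → a:
  - a is a terminal: add 'a' and stop
From X → C y X:
  - C is a non-terminal: add FIRST(C) \ {ε} = { '(', 'a', 'y' }
    C is not nullable, so stop
From X → X d a:
  - X is the symbol being defined: contributes nothing new
    X is not nullable, so stop

Collecting: FIRST(X) = { '(', 'a', 'y' }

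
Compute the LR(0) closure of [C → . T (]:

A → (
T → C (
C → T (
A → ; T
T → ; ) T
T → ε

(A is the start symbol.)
To compute CLOSURE, for each item [A → α.Bβ] where B is a non-terminal, add [B → .γ] for all productions B → γ; repeat for the newly added items until nothing changes.

Start with: [C → . T (]
  [C → . T (] has the dot before T: add [T → . C (], [T → . ; ) T], [T → .]
  [T → . C (] has the dot before C: all C-items already present
No further items can be added.

CLOSURE = { [C → . T (], [T → . ; ) T], [T → . C (], [T → .] }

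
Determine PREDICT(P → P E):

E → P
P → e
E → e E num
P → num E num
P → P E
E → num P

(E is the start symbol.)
PREDICT(P → P E) = (FIRST(RHS) \ {ε}) ∪ (FOLLOW(P) if ε ∈ FIRST(RHS), i.e. RHS ⇒* ε)
FIRST(P) = { 'e', 'num' }
FIRST(P E) = { 'e', 'num' }
ε ∉ FIRST(P E), so FOLLOW(P) is not added.
PREDICT(P → P E) = { 'e', 'num' }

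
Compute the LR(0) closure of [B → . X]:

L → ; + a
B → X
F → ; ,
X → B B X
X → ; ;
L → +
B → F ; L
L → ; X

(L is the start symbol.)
{ [B → . F ; L], [B → . X], [F → . ; ,], [X → . ; ;], [X → . B B X] }

Start with: [B → . X]
  [B → . X] has the dot before X: add [X → . B B X], [X → . ; ;]
  [X → . B B X] has the dot before B: add [B → . F ; L]
  [B → . F ; L] has the dot before F: add [F → . ; ,]
No further items can be added.

CLOSURE = { [B → . F ; L], [B → . X], [F → . ; ,], [X → . ; ;], [X → . B B X] }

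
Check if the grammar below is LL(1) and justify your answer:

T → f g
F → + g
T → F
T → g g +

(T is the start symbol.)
A grammar is LL(1) if for each non-terminal N with multiple productions, the predict sets of those productions are pairwise disjoint, where PREDICT(N → α) = (FIRST(α) \ {ε}) ∪ (FOLLOW(N) if α ⇒* ε).

Relevant sets:
  FIRST(F) = { '+' }

For T:
  PREDICT(T → f g) = { 'f' }
  PREDICT(T → F) = { '+' }
  PREDICT(T → g g '+') = { 'g' }
F has a single production, so nothing to check there.

All predict sets are disjoint. The grammar IS LL(1).

Answer: Yes, the grammar is LL(1).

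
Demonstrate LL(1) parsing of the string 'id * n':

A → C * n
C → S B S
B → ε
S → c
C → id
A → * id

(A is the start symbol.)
LL(1) parsing maintains a stack (initially the start symbol over $) and the input. At each step: if the stack top is a terminal, match it against the current input token; if it is a non-terminal N, replace it with the RHS of M[N, lookahead] (the unique production whose predict set contains the lookahead).

Stack is shown with the top on the left.

Stack     Input     Action
--------------------------
A $       id * n $  output A → C * n
C * n $   id * n $  output C → id
id * n $  id * n $  match 'id'
* n $     * n $     match '*'
n $       n $       match 'n'
$         $         accept

The string is accepted.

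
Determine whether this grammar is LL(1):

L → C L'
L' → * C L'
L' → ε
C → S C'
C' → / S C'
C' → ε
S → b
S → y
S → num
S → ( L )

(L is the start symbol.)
Yes, the grammar is LL(1).

A grammar is LL(1) if for each non-terminal N with multiple productions, the predict sets of those productions are pairwise disjoint, where PREDICT(N → α) = (FIRST(α) \ {ε}) ∪ (FOLLOW(N) if α ⇒* ε).

Relevant sets:
  FOLLOW(L') = { $, ')' }
  FOLLOW(C') = { $, ')', '*' }

For L':
  PREDICT(L' → '*' C L') = { '*' }
  PREDICT(L' → ε) = { $, ')' }
For C':
  PREDICT(C' → '/' S C') = { '/' }
  PREDICT(C' → ε) = { $, ')', '*' }
For S:
  PREDICT(S → b) = { 'b' }
  PREDICT(S → y) = { 'y' }
  PREDICT(S → num) = { 'num' }
  PREDICT(S → '(' L ')') = { '(' }
L, C have a single production, so nothing to check there.

All predict sets are disjoint. The grammar IS LL(1).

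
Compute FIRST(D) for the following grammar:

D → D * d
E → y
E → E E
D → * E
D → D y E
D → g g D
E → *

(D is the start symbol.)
{ '*', 'g' }

To compute FIRST(D), examine every production with D on the left-hand side, reading each right-hand side left to right until a non-nullable symbol is reached.

From D → D * d:
  - D is the symbol being defined: contributes nothing new
    D is not nullable, so stop
From D → * E:
  - '*' is a terminal: add '*' and stop
From D → D y E:
  - D is the symbol being defined: contributes nothing new
    D is not nullable, so stop
From D → g g D:
  - g is a terminal: add 'g' and stop

Collecting: FIRST(D) = { '*', 'g' }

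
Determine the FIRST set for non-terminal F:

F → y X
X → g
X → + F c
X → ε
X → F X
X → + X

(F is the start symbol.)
From F → y X:
  - y is a terminal: add 'y' and stop

Collecting: FIRST(F) = { 'y' }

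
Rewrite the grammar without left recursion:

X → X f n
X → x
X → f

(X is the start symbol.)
X → x X'
X → f X'
X' → f n X'
X' → ε

X is directly left-recursive. The standard transformation for
  A → A α₁ | ... | A α_m | β₁ | ... | β_n
is
  A  → β₁ A' | ... | β_n A'
  A' → α₁ A' | ... | α_m A' | ε

X → x becomes X → x X'
X → f becomes X → f X'
X → X f n becomes X' → f n X'
Add X' → ε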